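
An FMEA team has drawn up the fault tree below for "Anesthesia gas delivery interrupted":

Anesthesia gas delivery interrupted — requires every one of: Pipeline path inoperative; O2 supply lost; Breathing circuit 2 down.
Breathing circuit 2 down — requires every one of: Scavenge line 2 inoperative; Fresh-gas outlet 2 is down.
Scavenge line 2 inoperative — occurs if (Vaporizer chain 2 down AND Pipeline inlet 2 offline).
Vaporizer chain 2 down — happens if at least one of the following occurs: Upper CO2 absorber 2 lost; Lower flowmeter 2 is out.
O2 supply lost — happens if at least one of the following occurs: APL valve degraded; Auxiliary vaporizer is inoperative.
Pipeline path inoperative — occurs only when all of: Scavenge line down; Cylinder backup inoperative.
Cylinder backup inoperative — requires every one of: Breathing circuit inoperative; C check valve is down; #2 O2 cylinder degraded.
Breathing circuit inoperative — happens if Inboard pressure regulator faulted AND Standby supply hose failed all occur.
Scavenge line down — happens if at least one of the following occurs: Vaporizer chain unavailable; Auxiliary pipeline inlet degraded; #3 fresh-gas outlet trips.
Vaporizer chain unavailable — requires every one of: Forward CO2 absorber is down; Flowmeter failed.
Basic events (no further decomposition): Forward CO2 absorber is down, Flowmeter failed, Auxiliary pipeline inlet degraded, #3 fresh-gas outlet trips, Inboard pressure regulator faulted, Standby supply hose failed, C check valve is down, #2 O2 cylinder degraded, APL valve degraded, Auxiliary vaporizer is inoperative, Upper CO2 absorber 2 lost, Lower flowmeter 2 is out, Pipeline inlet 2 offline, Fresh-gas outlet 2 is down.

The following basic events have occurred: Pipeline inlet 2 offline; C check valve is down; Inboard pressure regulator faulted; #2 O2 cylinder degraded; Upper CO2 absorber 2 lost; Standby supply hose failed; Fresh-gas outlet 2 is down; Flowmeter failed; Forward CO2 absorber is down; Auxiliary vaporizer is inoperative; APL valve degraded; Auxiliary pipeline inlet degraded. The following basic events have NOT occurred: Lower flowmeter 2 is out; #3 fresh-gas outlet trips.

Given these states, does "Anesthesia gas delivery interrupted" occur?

Vaporizer chain unavailable [AND]: Forward CO2 absorber is down=occurs, Flowmeter failed=occurs → all inputs occur → occurs.
Scavenge line down [OR]: Vaporizer chain unavailable=occurs, Auxiliary pipeline inlet degraded=occurs, #3 fresh-gas outlet trips=not → at least one input occurs → occurs.
Breathing circuit inoperative [AND]: Inboard pressure regulator faulted=occurs, Standby supply hose failed=occurs → all inputs occur → occurs.
Cylinder backup inoperative [AND]: Breathing circuit inoperative=occurs, C check valve is down=occurs, #2 O2 cylinder degraded=occurs → all inputs occur → occurs.
Pipeline path inoperative [AND]: Scavenge line down=occurs, Cylinder backup inoperative=occurs → all inputs occur → occurs.
O2 supply lost [OR]: APL valve degraded=occurs, Auxiliary vaporizer is inoperative=occurs → at least one input occurs → occurs.
Vaporizer chain 2 down [OR]: Upper CO2 absorber 2 lost=occurs, Lower flowmeter 2 is out=not → at least one input occurs → occurs.
Scavenge line 2 inoperative [AND]: Vaporizer chain 2 down=occurs, Pipeline inlet 2 offline=occurs → all inputs occur → occurs.
Breathing circuit 2 down [AND]: Scavenge line 2 inoperative=occurs, Fresh-gas outlet 2 is down=occurs → all inputs occur → occurs.
Anesthesia gas delivery interrupted [AND]: Pipeline path inoperative=occurs, O2 supply lost=occurs, Breathing circuit 2 down=occurs → all inputs occur → occurs.

Yes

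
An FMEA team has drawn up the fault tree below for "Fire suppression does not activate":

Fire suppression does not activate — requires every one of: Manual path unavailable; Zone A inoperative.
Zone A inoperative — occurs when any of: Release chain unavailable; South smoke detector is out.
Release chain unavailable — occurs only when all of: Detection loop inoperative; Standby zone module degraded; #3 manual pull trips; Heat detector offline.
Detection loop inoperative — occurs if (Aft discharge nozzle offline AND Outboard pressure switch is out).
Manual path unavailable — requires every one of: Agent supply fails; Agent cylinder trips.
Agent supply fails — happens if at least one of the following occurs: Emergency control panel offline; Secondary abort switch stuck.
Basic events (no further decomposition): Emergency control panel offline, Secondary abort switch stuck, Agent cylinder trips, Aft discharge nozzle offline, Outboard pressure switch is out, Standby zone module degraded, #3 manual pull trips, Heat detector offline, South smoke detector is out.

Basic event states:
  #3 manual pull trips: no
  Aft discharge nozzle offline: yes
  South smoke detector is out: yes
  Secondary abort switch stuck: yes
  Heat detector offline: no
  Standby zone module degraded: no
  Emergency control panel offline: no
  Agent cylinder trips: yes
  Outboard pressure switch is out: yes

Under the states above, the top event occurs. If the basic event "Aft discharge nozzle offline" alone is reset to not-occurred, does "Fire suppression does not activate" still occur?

Counterfactual: set "Aft discharge nozzle offline" to not occurred.
Agent supply fails [OR]: Emergency control panel offline=not, Secondary abort switch stuck=occurs → at least one input occurs → occurs.
Manual path unavailable [AND]: Agent supply fails=occurs, Agent cylinder trips=occurs → all inputs occur → occurs.
Detection loop inoperative [AND]: Aft discharge nozzle offline=not, Outboard pressure switch is out=occurs → not all inputs occur → does not occur.
Release chain unavailable [AND]: Detection loop inoperative=not, Standby zone module degraded=not, #3 manual pull trips=not, Heat detector offline=not → not all inputs occur → does not occur.
Zone A inoperative [OR]: Release chain unavailable=not, South smoke detector is out=occurs → at least one input occurs → occurs.
Fire suppression does not activate [AND]: Manual path unavailable=occurs, Zone A inoperative=occurs → all inputs occur → occurs.

Yes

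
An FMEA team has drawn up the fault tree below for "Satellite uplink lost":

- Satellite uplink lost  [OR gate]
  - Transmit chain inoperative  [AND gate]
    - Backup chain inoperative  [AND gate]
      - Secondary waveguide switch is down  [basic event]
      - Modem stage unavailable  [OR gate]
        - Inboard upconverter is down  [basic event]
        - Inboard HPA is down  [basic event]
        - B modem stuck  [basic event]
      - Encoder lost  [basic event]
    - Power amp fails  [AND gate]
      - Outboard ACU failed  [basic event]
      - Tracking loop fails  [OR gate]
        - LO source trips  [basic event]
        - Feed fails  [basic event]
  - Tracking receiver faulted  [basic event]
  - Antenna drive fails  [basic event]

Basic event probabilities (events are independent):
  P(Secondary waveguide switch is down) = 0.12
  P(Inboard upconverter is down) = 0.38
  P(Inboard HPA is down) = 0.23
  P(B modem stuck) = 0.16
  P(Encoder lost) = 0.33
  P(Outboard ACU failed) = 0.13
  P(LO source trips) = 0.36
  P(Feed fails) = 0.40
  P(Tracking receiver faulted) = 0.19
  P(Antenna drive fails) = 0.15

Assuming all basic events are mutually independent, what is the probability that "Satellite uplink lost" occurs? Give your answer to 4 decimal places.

0.3128

P(Modem stage unavailable) [OR] = 1 − (1−0.38) × (1−0.23) × (1−0.16) = 0.598984
P(Backup chain inoperative) [AND] = 0.12 × 0.598984 × 0.33 = 0.023720
P(Tracking loop fails) [OR] = 1 − (1−0.36) × (1−0.40) = 0.616000
P(Power amp fails) [AND] = 0.13 × 0.616000 = 0.080080
P(Transmit chain inoperative) [AND] = 0.023720 × 0.080080 = 0.001899
P(Satellite uplink lost) [OR] = 1 − (1−0.001899) × (1−0.19) × (1−0.15) = 0.312807
Rounded to 4 decimal places: P(Satellite uplink lost) ≈ 0.3128.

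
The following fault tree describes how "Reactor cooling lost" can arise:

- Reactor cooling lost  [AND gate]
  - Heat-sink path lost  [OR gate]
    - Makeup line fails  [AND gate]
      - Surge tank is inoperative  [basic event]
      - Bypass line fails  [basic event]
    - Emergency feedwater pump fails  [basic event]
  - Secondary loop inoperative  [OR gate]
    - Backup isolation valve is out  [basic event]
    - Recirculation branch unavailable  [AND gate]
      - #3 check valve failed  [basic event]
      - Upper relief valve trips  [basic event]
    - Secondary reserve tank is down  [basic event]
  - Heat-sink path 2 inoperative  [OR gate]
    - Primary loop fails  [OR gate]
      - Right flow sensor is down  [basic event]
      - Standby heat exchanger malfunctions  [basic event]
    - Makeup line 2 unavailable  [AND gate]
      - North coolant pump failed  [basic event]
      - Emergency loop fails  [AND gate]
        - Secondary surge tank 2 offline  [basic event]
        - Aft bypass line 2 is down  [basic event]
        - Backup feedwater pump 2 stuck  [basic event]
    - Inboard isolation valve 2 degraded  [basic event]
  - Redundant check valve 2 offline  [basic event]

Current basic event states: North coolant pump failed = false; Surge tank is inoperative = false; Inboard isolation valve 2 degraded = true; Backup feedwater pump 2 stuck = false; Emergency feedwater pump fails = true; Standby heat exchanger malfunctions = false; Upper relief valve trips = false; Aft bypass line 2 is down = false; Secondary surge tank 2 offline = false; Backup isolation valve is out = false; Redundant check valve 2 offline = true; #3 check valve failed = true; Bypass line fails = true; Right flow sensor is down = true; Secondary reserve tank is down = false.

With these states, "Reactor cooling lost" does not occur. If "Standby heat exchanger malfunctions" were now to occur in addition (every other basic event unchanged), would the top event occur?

No

Counterfactual: set "Standby heat exchanger malfunctions" to occurred.
Makeup line fails [AND]: Surge tank is inoperative=not, Bypass line fails=occurs → not all inputs occur → does not occur.
Heat-sink path lost [OR]: Makeup line fails=not, Emergency feedwater pump fails=occurs → at least one input occurs → occurs.
Recirculation branch unavailable [AND]: #3 check valve failed=occurs, Upper relief valve trips=not → not all inputs occur → does not occur.
Secondary loop inoperative [OR]: Backup isolation valve is out=not, Recirculation branch unavailable=not, Secondary reserve tank is down=not → no input occurs → does not occur.
Primary loop fails [OR]: Right flow sensor is down=occurs, Standby heat exchanger malfunctions=occurs → at least one input occurs → occurs.
Emergency loop fails [AND]: Secondary surge tank 2 offline=not, Aft bypass line 2 is down=not, Backup feedwater pump 2 stuck=not → not all inputs occur → does not occur.
Makeup line 2 unavailable [AND]: North coolant pump failed=not, Emergency loop fails=not → not all inputs occur → does not occur.
Heat-sink path 2 inoperative [OR]: Primary loop fails=occurs, Makeup line 2 unavailable=not, Inboard isolation valve 2 degraded=occurs → at least one input occurs → occurs.
Reactor cooling lost [AND]: Heat-sink path lost=occurs, Secondary loop inoperative=not, Heat-sink path 2 inoperative=occurs, Redundant check valve 2 offline=occurs → not all inputs occur → does not occur.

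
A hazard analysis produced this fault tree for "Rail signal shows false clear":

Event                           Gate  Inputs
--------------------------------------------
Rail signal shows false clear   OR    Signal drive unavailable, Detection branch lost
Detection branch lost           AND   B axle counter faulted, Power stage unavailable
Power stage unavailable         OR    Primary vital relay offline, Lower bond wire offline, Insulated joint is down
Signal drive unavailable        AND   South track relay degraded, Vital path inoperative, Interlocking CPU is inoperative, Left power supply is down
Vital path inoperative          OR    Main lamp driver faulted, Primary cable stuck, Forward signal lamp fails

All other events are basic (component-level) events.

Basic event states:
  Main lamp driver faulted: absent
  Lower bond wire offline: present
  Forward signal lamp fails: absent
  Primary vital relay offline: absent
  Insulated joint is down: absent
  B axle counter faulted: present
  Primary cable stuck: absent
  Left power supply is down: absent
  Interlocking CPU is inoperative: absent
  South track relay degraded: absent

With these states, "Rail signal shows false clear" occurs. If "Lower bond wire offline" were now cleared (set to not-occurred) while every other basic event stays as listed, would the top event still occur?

No

Counterfactual: set "Lower bond wire offline" to not occurred.
Vital path inoperative [OR]: Main lamp driver faulted=not, Primary cable stuck=not, Forward signal lamp fails=not → no input occurs → does not occur.
Signal drive unavailable [AND]: South track relay degraded=not, Vital path inoperative=not, Interlocking CPU is inoperative=not, Left power supply is down=not → not all inputs occur → does not occur.
Power stage unavailable [OR]: Primary vital relay offline=not, Lower bond wire offline=not, Insulated joint is down=not → no input occurs → does not occur.
Detection branch lost [AND]: B axle counter faulted=occurs, Power stage unavailable=not → not all inputs occur → does not occur.
Rail signal shows false clear [OR]: Signal drive unavailable=not, Detection branch lost=not → no input occurs → does not occur.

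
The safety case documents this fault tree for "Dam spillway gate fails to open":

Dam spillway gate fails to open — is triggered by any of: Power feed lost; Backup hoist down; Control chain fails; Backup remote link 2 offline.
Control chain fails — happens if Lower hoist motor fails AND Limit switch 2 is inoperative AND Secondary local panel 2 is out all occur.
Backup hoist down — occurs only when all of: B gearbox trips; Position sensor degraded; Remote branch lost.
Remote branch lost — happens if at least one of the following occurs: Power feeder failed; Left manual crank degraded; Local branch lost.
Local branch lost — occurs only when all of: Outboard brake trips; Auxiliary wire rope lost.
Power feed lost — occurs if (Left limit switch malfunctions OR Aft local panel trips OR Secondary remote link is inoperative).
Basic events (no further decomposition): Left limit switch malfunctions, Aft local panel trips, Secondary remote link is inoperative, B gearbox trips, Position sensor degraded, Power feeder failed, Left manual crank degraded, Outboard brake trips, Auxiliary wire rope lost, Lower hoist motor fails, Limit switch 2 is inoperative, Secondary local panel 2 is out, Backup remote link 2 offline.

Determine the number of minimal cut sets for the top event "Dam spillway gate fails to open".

8

Power feed lost [OR]: union of children's cut sets → 3 cut set(s).
Local branch lost [AND]: one cut set from each child combined → 1 × 1 = 1 cut set(s).
Remote branch lost [OR]: union of children's cut sets → 3 cut set(s).
Backup hoist down [AND]: one cut set from each child combined → 1 × 1 × 3 = 3 cut set(s).
Control chain fails [AND]: one cut set from each child combined → 1 × 1 × 1 = 1 cut set(s).
Dam spillway gate fails to open [OR]: union of children's cut sets → 8 cut set(s).
Minimal cut sets: {Left limit switch malfunctions}; {Aft local panel trips}; {Secondary remote link is inoperative}; {B gearbox trips, Position sensor degraded, Power feeder failed}; {B gearbox trips, Left manual crank degraded, Position sensor degraded}; {Auxiliary wire rope lost, B gearbox trips, Outboard brake trips, Position sensor degraded}; {Limit switch 2 is inoperative, Lower hoist motor fails, Secondary local panel 2 is out}; {Backup remote link 2 offline}.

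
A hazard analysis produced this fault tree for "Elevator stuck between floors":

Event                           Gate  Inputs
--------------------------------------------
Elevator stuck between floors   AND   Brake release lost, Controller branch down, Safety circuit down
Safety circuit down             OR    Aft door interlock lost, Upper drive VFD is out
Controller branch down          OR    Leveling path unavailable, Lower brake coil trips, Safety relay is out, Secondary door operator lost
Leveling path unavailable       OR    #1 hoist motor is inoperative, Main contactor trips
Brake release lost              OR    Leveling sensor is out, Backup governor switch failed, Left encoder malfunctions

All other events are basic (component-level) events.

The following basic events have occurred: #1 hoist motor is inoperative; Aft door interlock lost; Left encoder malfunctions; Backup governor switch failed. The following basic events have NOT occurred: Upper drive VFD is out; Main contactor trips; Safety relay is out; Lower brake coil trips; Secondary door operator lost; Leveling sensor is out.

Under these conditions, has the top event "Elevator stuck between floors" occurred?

Brake release lost [OR]: Leveling sensor is out=not, Backup governor switch failed=occurs, Left encoder malfunctions=occurs → at least one input occurs → occurs.
Leveling path unavailable [OR]: #1 hoist motor is inoperative=occurs, Main contactor trips=not → at least one input occurs → occurs.
Controller branch down [OR]: Leveling path unavailable=occurs, Lower brake coil trips=not, Safety relay is out=not, Secondary door operator lost=not → at least one input occurs → occurs.
Safety circuit down [OR]: Aft door interlock lost=occurs, Upper drive VFD is out=not → at least one input occurs → occurs.
Elevator stuck between floors [AND]: Brake release lost=occurs, Controller branch down=occurs, Safety circuit down=occurs → all inputs occur → occurs.

Yes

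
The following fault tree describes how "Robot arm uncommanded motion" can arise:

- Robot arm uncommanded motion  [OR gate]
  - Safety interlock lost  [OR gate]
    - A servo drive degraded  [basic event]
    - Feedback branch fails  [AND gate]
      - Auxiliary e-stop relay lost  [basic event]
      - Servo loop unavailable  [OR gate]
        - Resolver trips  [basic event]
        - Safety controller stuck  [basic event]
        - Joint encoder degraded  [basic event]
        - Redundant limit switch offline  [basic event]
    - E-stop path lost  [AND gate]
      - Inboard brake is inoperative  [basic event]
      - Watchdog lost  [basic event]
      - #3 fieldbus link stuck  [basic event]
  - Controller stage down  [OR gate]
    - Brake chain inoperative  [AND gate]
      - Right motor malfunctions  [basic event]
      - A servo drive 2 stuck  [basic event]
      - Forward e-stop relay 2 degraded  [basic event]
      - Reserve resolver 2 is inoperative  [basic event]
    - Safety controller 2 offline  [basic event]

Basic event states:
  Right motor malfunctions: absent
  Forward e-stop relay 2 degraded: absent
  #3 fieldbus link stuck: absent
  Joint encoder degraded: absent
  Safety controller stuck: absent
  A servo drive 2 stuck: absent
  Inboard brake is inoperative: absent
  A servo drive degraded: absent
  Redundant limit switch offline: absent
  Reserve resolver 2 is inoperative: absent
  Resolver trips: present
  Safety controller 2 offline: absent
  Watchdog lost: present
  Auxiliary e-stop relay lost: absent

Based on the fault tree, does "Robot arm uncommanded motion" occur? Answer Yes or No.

No

Servo loop unavailable [OR]: Resolver trips=occurs, Safety controller stuck=not, Joint encoder degraded=not, Redundant limit switch offline=not → at least one input occurs → occurs.
Feedback branch fails [AND]: Auxiliary e-stop relay lost=not, Servo loop unavailable=occurs → not all inputs occur → does not occur.
E-stop path lost [AND]: Inboard brake is inoperative=not, Watchdog lost=occurs, #3 fieldbus link stuck=not → not all inputs occur → does not occur.
Safety interlock lost [OR]: A servo drive degraded=not, Feedback branch fails=not, E-stop path lost=not → no input occurs → does not occur.
Brake chain inoperative [AND]: Right motor malfunctions=not, A servo drive 2 stuck=not, Forward e-stop relay 2 degraded=not, Reserve resolver 2 is inoperative=not → not all inputs occur → does not occur.
Controller stage down [OR]: Brake chain inoperative=not, Safety controller 2 offline=not → no input occurs → does not occur.
Robot arm uncommanded motion [OR]: Safety interlock lost=not, Controller stage down=not → no input occurs → does not occur.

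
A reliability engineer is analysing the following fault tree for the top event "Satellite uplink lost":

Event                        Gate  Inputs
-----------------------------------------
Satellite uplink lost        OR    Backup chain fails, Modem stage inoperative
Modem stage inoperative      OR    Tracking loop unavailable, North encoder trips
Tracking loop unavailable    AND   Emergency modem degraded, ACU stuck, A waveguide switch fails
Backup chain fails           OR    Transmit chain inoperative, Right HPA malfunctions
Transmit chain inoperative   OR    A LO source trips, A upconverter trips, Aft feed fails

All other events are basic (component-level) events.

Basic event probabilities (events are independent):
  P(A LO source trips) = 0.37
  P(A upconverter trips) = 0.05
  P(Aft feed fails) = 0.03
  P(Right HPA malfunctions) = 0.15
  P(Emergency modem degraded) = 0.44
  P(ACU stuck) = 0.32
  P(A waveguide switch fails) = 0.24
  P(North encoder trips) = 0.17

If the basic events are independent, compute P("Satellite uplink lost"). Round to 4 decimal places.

0.6043

P(Transmit chain inoperative) [OR] = 1 − (1−0.37) × (1−0.05) × (1−0.03) = 0.419455
P(Backup chain fails) [OR] = 1 − (1−0.419455) × (1−0.15) = 0.506537
P(Tracking loop unavailable) [AND] = 0.44 × 0.32 × 0.24 = 0.033792
P(Modem stage inoperative) [OR] = 1 − (1−0.033792) × (1−0.17) = 0.198047
P(Satellite uplink lost) [OR] = 1 − (1−0.506537) × (1−0.198047) = 0.604266
Rounded to 4 decimal places: P(Satellite uplink lost) ≈ 0.6043.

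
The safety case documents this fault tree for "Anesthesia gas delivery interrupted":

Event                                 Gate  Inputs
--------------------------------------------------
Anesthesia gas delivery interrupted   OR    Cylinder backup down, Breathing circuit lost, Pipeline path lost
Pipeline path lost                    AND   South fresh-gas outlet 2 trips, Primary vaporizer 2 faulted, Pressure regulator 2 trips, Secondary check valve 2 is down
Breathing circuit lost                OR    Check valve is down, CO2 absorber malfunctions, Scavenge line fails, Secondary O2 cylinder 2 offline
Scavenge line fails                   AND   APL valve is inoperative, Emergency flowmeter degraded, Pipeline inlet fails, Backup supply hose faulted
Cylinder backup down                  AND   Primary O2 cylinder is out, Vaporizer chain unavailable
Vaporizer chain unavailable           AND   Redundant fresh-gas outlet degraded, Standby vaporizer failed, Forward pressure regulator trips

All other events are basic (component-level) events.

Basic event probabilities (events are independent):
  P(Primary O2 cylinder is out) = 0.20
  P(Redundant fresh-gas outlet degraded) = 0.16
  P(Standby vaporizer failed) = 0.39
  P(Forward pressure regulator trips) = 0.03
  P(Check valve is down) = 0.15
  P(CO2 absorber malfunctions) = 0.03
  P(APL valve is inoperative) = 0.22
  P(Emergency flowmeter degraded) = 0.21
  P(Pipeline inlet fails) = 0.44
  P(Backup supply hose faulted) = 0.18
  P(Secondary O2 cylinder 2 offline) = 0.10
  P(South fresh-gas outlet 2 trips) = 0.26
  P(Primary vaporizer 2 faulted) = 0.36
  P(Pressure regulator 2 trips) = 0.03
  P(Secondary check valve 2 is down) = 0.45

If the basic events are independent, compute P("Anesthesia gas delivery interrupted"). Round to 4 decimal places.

0.2619

P(Vaporizer chain unavailable) [AND] = 0.16 × 0.39 × 0.03 = 0.001872
P(Cylinder backup down) [AND] = 0.20 × 0.001872 = 0.000374
P(Scavenge line fails) [AND] = 0.22 × 0.21 × 0.44 × 0.18 = 0.003659
P(Breathing circuit lost) [OR] = 1 − (1−0.15) × (1−0.03) × (1−0.003659) × (1−0.10) = 0.260665
P(Pipeline path lost) [AND] = 0.26 × 0.36 × 0.03 × 0.45 = 0.001264
P(Anesthesia gas delivery interrupted) [OR] = 1 − (1−0.000374) × (1−0.260665) × (1−0.001264) = 0.261876
Rounded to 4 decimal places: P(Anesthesia gas delivery interrupted) ≈ 0.2619.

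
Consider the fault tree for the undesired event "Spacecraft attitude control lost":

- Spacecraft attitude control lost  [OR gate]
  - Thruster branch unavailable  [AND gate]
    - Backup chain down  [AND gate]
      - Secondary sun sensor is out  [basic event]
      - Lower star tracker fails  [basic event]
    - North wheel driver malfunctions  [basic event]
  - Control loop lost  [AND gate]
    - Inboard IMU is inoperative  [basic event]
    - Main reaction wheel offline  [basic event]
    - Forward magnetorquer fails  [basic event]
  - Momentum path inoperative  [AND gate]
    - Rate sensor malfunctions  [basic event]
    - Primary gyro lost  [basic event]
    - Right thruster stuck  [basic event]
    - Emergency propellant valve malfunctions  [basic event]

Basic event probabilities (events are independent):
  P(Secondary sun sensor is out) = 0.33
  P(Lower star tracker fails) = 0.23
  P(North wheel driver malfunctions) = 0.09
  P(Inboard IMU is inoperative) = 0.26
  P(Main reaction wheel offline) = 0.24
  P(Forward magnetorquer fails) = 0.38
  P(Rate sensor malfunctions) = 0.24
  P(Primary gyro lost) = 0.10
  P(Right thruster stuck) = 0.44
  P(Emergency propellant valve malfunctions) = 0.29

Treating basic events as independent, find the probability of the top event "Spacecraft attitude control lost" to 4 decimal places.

0.0334

P(Backup chain down) [AND] = 0.33 × 0.23 = 0.075900
P(Thruster branch unavailable) [AND] = 0.075900 × 0.09 = 0.006831
P(Control loop lost) [AND] = 0.26 × 0.24 × 0.38 = 0.023712
P(Momentum path inoperative) [AND] = 0.24 × 0.10 × 0.44 × 0.29 = 0.003062
P(Spacecraft attitude control lost) [OR] = 1 − (1−0.006831) × (1−0.023712) × (1−0.003062) = 0.033350
Rounded to 4 decimal places: P(Spacecraft attitude control lost) ≈ 0.0334.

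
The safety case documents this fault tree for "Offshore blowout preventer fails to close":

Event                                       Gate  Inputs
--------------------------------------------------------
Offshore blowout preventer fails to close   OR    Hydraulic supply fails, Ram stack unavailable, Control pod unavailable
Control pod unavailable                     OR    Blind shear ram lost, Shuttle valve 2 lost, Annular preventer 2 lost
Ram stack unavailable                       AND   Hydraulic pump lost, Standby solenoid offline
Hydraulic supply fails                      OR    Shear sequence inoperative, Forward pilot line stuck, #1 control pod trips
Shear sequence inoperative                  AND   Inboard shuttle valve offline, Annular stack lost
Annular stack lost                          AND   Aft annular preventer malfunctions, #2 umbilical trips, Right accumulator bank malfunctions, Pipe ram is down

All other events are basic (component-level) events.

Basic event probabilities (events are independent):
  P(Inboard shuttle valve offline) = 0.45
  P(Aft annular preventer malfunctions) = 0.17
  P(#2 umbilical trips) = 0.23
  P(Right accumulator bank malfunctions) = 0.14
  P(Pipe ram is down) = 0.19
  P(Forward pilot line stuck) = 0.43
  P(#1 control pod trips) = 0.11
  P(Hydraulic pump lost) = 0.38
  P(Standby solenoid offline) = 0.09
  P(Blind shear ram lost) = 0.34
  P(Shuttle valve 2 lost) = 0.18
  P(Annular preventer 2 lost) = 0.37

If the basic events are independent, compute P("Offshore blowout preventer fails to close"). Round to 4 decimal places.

P(Annular stack lost) [AND] = 0.17 × 0.23 × 0.14 × 0.19 = 0.001040
P(Shear sequence inoperative) [AND] = 0.45 × 0.001040 = 0.000468
P(Hydraulic supply fails) [OR] = 1 − (1−0.000468) × (1−0.43) × (1−0.11) = 0.492937
P(Ram stack unavailable) [AND] = 0.38 × 0.09 = 0.034200
P(Control pod unavailable) [OR] = 1 − (1−0.34) × (1−0.18) × (1−0.37) = 0.659044
P(Offshore blowout preventer fails to close) [OR] = 1 − (1−0.492937) × (1−0.034200) × (1−0.659044) = 0.833027
Rounded to 4 decimal places: P(Offshore blowout preventer fails to close) ≈ 0.8330.

0.8330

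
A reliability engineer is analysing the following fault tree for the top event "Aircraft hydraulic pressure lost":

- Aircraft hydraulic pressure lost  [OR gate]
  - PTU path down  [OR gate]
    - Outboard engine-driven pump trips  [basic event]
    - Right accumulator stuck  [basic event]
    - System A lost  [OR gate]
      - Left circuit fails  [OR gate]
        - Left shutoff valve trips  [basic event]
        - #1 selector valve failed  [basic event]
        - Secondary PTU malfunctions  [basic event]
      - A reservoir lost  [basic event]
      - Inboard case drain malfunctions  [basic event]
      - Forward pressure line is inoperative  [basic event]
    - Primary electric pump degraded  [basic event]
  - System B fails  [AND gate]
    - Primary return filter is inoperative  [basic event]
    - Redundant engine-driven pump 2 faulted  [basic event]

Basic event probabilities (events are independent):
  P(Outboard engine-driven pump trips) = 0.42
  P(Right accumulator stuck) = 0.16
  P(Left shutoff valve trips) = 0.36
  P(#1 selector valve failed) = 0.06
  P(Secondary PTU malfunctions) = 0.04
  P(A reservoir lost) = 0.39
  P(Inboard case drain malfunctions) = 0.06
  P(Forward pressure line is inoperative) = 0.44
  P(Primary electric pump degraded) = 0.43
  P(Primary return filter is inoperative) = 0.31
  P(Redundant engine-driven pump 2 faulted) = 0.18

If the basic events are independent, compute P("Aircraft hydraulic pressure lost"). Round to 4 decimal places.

P(Left circuit fails) [OR] = 1 − (1−0.36) × (1−0.06) × (1−0.04) = 0.422464
P(System A lost) [OR] = 1 − (1−0.422464) × (1−0.39) × (1−0.06) × (1−0.44) = 0.814551
P(PTU path down) [OR] = 1 − (1−0.42) × (1−0.16) × (1−0.814551) × (1−0.43) = 0.948500
P(System B fails) [AND] = 0.31 × 0.18 = 0.055800
P(Aircraft hydraulic pressure lost) [OR] = 1 − (1−0.948500) × (1−0.055800) = 0.951374
Rounded to 4 decimal places: P(Aircraft hydraulic pressure lost) ≈ 0.9514.

0.9514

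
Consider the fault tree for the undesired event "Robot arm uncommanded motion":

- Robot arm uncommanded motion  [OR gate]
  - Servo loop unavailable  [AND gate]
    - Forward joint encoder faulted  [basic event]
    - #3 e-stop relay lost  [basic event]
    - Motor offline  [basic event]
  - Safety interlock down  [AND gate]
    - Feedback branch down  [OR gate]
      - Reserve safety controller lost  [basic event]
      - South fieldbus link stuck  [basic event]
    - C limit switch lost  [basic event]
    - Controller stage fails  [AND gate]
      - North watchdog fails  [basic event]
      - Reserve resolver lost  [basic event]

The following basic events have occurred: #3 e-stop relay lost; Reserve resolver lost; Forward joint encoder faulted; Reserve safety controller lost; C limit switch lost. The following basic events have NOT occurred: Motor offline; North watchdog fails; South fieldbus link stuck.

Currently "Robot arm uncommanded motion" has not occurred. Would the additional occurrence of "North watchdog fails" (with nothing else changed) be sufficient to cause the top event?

Counterfactual: set "North watchdog fails" to occurred.
Servo loop unavailable [AND]: Forward joint encoder faulted=occurs, #3 e-stop relay lost=occurs, Motor offline=not → not all inputs occur → does not occur.
Feedback branch down [OR]: Reserve safety controller lost=occurs, South fieldbus link stuck=not → at least one input occurs → occurs.
Controller stage fails [AND]: North watchdog fails=occurs, Reserve resolver lost=occurs → all inputs occur → occurs.
Safety interlock down [AND]: Feedback branch down=occurs, C limit switch lost=occurs, Controller stage fails=occurs → all inputs occur → occurs.
Robot arm uncommanded motion [OR]: Servo loop unavailable=not, Safety interlock down=occurs → at least one input occurs → occurs.

Yes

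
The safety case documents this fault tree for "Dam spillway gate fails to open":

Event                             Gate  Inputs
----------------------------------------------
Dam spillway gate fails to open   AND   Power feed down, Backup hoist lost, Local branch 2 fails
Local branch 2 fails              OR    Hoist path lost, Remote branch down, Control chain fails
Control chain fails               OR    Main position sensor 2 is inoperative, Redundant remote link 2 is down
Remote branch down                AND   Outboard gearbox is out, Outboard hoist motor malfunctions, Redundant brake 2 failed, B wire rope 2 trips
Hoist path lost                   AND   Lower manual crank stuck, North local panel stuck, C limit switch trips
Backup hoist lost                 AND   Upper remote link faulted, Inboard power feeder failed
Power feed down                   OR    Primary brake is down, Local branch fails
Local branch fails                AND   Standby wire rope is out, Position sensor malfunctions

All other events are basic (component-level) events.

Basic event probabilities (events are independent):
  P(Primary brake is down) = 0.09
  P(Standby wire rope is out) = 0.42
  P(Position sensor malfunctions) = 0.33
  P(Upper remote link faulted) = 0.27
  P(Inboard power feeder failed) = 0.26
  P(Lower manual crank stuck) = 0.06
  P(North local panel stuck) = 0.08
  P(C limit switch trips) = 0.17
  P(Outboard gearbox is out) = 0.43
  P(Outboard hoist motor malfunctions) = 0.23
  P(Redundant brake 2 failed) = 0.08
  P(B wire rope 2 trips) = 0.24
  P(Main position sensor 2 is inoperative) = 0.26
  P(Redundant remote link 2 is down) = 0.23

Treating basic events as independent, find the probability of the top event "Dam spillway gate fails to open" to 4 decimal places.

0.0066

P(Local branch fails) [AND] = 0.42 × 0.33 = 0.138600
P(Power feed down) [OR] = 1 − (1−0.09) × (1−0.138600) = 0.216126
P(Backup hoist lost) [AND] = 0.27 × 0.26 = 0.070200
P(Hoist path lost) [AND] = 0.06 × 0.08 × 0.17 = 0.000816
P(Remote branch down) [AND] = 0.43 × 0.23 × 0.08 × 0.24 = 0.001899
P(Control chain fails) [OR] = 1 − (1−0.26) × (1−0.23) = 0.430200
P(Local branch 2 fails) [OR] = 1 − (1−0.000816) × (1−0.001899) × (1−0.430200) = 0.431746
P(Dam spillway gate fails to open) [AND] = 0.216126 × 0.070200 × 0.431746 = 0.006550
Rounded to 4 decimal places: P(Dam spillway gate fails to open) ≈ 0.0066.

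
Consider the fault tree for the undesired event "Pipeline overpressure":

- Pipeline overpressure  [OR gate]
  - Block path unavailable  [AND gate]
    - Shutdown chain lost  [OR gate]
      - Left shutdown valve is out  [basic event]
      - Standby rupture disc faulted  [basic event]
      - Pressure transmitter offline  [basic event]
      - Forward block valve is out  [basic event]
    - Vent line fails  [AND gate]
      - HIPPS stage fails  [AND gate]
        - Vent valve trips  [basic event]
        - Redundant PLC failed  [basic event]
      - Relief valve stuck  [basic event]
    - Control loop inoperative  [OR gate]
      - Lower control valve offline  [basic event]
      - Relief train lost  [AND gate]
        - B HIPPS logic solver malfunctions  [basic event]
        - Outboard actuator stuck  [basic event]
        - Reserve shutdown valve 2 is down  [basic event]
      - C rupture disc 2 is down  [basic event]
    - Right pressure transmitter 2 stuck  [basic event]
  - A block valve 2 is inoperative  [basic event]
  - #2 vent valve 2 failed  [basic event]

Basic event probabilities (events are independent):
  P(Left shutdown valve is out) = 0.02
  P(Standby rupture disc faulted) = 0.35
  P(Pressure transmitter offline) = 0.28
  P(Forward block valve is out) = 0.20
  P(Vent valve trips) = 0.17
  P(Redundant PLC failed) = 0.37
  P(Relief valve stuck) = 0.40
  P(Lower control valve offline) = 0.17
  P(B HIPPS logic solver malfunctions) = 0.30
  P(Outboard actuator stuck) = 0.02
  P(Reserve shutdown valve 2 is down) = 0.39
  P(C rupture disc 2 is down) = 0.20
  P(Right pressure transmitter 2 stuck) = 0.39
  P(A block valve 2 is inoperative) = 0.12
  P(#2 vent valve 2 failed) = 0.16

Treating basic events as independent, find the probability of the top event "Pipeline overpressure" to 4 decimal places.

P(Shutdown chain lost) [OR] = 1 − (1−0.02) × (1−0.35) × (1−0.28) × (1−0.20) = 0.633088
P(HIPPS stage fails) [AND] = 0.17 × 0.37 = 0.062900
P(Vent line fails) [AND] = 0.062900 × 0.40 = 0.025160
P(Relief train lost) [AND] = 0.30 × 0.02 × 0.39 = 0.002340
P(Control loop inoperative) [OR] = 1 − (1−0.17) × (1−0.002340) × (1−0.20) = 0.337554
P(Block path unavailable) [AND] = 0.633088 × 0.025160 × 0.337554 × 0.39 = 0.002097
P(Pipeline overpressure) [OR] = 1 − (1−0.002097) × (1−0.12) × (1−0.16) = 0.262350
Rounded to 4 decimal places: P(Pipeline overpressure) ≈ 0.2624.

0.2624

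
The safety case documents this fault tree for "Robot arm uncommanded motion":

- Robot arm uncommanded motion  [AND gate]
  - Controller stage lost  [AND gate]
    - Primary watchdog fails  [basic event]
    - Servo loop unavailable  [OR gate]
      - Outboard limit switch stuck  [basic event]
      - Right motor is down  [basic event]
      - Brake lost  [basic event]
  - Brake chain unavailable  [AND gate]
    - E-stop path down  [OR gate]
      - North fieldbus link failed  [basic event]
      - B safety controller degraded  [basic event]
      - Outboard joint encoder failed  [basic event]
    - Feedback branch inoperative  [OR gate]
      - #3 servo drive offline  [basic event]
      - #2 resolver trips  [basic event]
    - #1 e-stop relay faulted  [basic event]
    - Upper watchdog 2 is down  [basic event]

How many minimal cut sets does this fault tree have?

Servo loop unavailable [OR]: union of children's cut sets → 3 cut set(s).
Controller stage lost [AND]: one cut set from each child combined → 1 × 3 = 3 cut set(s).
E-stop path down [OR]: union of children's cut sets → 3 cut set(s).
Feedback branch inoperative [OR]: union of children's cut sets → 2 cut set(s).
Brake chain unavailable [AND]: one cut set from each child combined → 3 × 2 × 1 × 1 = 6 cut set(s).
Robot arm uncommanded motion [AND]: one cut set from each child combined → 3 × 6 = 18 cut set(s).

18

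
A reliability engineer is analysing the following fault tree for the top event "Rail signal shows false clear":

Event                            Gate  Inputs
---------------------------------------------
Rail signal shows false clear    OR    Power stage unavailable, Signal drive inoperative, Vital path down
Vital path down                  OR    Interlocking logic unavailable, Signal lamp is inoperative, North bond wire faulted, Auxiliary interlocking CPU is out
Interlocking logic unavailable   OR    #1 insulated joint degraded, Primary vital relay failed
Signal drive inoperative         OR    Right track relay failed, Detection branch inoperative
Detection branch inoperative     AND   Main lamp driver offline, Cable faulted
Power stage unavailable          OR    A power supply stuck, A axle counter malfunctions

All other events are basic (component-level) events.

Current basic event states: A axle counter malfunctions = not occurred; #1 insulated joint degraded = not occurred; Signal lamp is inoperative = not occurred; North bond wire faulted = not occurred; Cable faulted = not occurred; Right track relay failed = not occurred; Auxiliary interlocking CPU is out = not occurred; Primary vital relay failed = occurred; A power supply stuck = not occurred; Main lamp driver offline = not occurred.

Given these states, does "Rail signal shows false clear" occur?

Power stage unavailable [OR]: A power supply stuck=not, A axle counter malfunctions=not → no input occurs → does not occur.
Detection branch inoperative [AND]: Main lamp driver offline=not, Cable faulted=not → not all inputs occur → does not occur.
Signal drive inoperative [OR]: Right track relay failed=not, Detection branch inoperative=not → no input occurs → does not occur.
Interlocking logic unavailable [OR]: #1 insulated joint degraded=not, Primary vital relay failed=occurs → at least one input occurs → occurs.
Vital path down [OR]: Interlocking logic unavailable=occurs, Signal lamp is inoperative=not, North bond wire faulted=not, Auxiliary interlocking CPU is out=not → at least one input occurs → occurs.
Rail signal shows false clear [OR]: Power stage unavailable=not, Signal drive inoperative=not, Vital path down=occurs → at least one input occurs → occurs.

Yes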